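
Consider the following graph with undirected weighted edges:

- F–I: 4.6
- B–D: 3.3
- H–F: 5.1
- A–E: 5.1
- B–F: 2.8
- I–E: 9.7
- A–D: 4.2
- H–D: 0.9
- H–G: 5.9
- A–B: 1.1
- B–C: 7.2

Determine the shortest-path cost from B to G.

Enumerating some paths:
B → D → H → G: 3.3+0.9+5.9 = 10.1
B → A → D → H → G: 1.1+4.2+0.9+5.9 = 12.1
Cheapest is B → D → H → G at 10.1.

10.1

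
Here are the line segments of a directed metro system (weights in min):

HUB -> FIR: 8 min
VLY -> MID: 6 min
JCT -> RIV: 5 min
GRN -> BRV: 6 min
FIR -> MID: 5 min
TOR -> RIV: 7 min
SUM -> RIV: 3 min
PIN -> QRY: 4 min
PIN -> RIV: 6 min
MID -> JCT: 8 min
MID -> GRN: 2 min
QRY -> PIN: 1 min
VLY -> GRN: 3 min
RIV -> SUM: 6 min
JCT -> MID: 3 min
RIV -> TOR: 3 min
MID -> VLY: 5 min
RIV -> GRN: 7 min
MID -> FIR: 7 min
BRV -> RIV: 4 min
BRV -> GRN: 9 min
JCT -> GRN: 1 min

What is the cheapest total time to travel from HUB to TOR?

Running Dijkstra from HUB:
HUB: 0
FIR: 8  (via HUB)
MID: 13  (via FIR)
GRN: 15  (via MID)
VLY: 18  (via MID)
JCT: 21  (via MID)
BRV: 21  (via GRN)
RIV: 25  (via BRV)
TOR: 28  (via RIV)
Shortest route: HUB → FIR → MID → GRN → BRV → RIV → TOR = 28 min.

28 min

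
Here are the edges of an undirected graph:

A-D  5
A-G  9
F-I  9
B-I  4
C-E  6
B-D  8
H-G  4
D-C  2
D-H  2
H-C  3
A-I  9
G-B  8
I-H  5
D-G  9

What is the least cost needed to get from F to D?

Enumerating some paths:
F–I–H–D: 9+5+2 = 16
F–I–H–C–D: 9+5+3+2 = 19
The minimum is 16 via F–I–H–D.

16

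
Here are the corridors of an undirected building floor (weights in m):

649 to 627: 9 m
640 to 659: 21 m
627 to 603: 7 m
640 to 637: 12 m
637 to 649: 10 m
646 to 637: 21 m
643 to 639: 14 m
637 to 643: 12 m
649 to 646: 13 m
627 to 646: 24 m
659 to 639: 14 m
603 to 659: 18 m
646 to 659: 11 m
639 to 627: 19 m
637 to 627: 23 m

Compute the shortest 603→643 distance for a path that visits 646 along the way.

Shortest 603→646: 603 → 627 → 649 → 646 = 29
Best 646 to 643: 646 → 637 → 643 costing 33
Total via 646: 29 + 33 = 62 m.

62 m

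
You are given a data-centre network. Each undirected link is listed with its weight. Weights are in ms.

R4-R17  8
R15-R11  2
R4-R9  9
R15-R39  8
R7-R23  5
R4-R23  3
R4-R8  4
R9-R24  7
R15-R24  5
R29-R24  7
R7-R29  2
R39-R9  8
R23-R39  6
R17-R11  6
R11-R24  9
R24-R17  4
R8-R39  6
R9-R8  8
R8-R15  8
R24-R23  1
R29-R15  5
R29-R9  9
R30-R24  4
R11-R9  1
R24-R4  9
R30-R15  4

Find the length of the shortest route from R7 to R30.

Compare a few routes:
R7–R23–R24–R15–R30: 5+1+5+4 = 15
R7–R23–R24–R30: 5+1+4 = 10
R7–R29–R15–R30: 2+5+4 = 11
R7–R29–R24–R30: 2+7+4 = 13
The minimum is 10 ms via R7–R23–R24–R30.

10 ms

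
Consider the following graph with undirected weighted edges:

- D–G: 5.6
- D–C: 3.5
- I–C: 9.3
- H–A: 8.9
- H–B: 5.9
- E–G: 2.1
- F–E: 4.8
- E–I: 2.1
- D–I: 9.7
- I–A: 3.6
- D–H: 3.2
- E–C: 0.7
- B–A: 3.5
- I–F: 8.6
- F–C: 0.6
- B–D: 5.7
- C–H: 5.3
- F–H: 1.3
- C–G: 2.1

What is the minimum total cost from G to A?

Shortest distances from G:
G: 0
C: 2.1  (via G)
E: 2.1  (via G)
F: 2.7  (via C)
H: 4  (via F)
I: 4.2  (via E)
D: 5.6  (via G)
A: 7.8  (via I)
Shortest route: G → E → I → A = 7.8.

7.8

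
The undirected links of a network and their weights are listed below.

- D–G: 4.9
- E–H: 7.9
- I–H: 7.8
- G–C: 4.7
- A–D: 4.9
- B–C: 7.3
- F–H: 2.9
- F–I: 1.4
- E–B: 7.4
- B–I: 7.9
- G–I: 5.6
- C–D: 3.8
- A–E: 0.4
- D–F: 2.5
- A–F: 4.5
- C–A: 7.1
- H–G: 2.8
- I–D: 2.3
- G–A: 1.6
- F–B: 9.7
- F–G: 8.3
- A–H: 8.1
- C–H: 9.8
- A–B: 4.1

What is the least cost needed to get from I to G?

5.6

Candidate routes:
I - D - G: 2.3+4.9 = 7.2
I - G: 5.6 = 5.6
I - F - H - G: 1.4+2.9+2.8 = 7.1
Cheapest is I - G at 5.6.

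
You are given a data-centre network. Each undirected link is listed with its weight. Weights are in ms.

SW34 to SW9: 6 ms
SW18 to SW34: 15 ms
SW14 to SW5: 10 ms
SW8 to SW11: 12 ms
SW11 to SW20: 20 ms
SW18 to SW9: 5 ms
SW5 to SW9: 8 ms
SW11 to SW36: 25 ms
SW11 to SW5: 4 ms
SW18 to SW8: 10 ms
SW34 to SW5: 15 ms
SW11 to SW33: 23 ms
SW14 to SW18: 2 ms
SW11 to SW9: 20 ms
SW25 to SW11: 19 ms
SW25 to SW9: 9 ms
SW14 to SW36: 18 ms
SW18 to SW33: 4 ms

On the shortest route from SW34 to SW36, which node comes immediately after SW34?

Candidate routes:
SW34 → SW18 → SW14 → SW36: 15+2+18 = 35
SW34 → SW5 → SW14 → SW36: 15+10+18 = 43
SW34 → SW9 → SW18 → SW14 → SW36: 6+5+2+18 = 31
SW34 → SW9 → SW5 → SW14 → SW36: 6+8+10+18 = 42
The minimum is 31 ms via SW34 → SW9 → SW18 → SW14 → SW36.
So from SW34 the first move is to SW9.

SW9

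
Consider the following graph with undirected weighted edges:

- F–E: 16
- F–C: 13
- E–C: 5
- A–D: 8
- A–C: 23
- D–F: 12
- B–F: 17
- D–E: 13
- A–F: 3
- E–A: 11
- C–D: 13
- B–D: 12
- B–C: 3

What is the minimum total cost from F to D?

11

Running Dijkstra from F:
F: 0
A: 3  (via F)
D: 11  (via A)
Shortest route: F → A → D = 11.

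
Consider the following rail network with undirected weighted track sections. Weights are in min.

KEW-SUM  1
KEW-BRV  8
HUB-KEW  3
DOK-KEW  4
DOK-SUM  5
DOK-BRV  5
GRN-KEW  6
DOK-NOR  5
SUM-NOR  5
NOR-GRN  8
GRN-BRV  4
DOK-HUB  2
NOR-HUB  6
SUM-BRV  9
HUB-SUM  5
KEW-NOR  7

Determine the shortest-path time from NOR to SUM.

Settle nodes by increasing distance from NOR:
NOR: 0
DOK: 5  (via NOR)
SUM: 5  (via NOR)
Shortest route: NOR–SUM = 5 min.

5 min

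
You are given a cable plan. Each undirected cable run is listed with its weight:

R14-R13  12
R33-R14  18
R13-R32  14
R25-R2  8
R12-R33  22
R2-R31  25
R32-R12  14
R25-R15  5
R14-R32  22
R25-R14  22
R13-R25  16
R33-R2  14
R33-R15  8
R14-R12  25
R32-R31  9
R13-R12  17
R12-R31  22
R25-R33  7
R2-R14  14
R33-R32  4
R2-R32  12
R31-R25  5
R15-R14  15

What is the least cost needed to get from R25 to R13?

Shortest distances from R25:
R25: 0
R31: 5  (via R25)
R15: 5  (via R25)
R33: 7  (via R25)
R2: 8  (via R25)
R32: 11  (via R33)
R13: 16  (via R25)
Shortest route: R25–R13 = 16.

16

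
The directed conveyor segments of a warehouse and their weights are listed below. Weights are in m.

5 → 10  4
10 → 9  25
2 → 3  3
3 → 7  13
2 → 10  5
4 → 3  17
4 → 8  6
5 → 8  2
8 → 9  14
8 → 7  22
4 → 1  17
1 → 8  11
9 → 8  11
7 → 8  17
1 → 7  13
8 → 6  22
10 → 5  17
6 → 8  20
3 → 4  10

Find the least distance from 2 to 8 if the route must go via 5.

24 m

Best 2 to 5: 2–10–5 costing 22
Shortest 5→8: 5–8 = 2
Total via 5: 22 + 2 = 24 m.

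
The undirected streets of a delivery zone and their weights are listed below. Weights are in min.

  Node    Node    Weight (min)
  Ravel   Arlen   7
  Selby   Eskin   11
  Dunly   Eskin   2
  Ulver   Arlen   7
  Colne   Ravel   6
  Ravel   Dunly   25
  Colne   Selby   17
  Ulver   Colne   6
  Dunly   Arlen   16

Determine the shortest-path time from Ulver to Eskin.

Settle nodes by increasing distance from Ulver:
Ulver: 0
Colne: 6  (via Ulver)
Arlen: 7  (via Ulver)
Ravel: 12  (via Colne)
Dunly: 23  (via Arlen)
Selby: 23  (via Colne)
Eskin: 25  (via Dunly)
Shortest route: Ulver–Arlen–Dunly–Eskin = 25 min.

25 min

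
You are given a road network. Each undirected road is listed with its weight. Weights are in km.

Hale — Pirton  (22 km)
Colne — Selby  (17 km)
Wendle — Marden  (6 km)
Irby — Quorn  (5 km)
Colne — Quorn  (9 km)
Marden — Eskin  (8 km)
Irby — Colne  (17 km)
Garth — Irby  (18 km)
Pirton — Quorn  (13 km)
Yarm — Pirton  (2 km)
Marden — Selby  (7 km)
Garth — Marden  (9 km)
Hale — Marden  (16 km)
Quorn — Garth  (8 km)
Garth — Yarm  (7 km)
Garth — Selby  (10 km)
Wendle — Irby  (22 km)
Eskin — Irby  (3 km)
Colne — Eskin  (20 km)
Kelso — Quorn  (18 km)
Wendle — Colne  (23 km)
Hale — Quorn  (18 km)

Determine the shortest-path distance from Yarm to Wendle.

Running Dijkstra from Yarm:
Yarm: 0
Pirton: 2  (via Yarm)
Garth: 7  (via Yarm)
Quorn: 15  (via Pirton)
Marden: 16  (via Garth)
Selby: 17  (via Garth)
Irby: 20  (via Quorn)
Wendle: 22  (via Marden)
Shortest route: Yarm–Garth–Marden–Wendle = 22 km.

22 km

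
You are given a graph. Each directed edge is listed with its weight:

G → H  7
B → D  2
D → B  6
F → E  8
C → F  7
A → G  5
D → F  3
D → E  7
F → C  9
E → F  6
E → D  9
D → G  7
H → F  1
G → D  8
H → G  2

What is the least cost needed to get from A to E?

Enumerating some paths:
A–G–D–E: 5+8+7 = 20
A–G–H–F–E: 5+7+1+8 = 21
The minimum is 20 via A–G–D–E.

20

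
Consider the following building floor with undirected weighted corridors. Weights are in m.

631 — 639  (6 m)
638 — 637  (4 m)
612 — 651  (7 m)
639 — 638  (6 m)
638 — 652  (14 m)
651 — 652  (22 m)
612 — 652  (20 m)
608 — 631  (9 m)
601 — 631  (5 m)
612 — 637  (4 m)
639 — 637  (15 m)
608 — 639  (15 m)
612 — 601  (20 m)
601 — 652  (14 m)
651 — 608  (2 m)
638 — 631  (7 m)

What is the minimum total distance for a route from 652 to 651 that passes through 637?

Best 652 to 637: 652 → 638 → 637 costing 18
Best 637 to 651: 637 → 612 → 651 costing 11
Total via 637: 18 + 11 = 29 m.

29 m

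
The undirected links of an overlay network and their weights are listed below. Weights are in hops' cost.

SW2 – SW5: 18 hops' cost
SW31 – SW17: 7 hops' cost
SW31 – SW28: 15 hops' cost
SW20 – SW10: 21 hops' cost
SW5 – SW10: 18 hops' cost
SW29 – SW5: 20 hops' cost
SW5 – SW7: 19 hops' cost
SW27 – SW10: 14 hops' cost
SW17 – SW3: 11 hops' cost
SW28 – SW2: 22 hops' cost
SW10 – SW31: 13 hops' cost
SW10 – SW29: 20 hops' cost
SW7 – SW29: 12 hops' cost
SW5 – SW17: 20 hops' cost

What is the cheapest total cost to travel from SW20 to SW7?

53 hops' cost

Candidate routes:
SW20 - SW10 - SW5 - SW7: 21+18+19 = 58
SW20 - SW10 - SW29 - SW7: 21+20+12 = 53
SW20 - SW10 - SW5 - SW29 - SW7: 21+18+20+12 = 71
The minimum is 53 hops' cost via SW20 - SW10 - SW29 - SW7.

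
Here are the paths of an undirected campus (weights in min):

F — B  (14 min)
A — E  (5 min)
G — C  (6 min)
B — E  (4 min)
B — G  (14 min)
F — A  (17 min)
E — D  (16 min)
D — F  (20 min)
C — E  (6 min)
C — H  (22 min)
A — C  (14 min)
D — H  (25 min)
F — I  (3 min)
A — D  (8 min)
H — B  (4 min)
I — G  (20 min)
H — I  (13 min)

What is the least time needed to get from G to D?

25 min

Candidate routes:
G–C–A–D: 6+14+8 = 28
G–C–E–A–D: 6+6+5+8 = 25
G–C–E–D: 6+6+16 = 28
Cheapest is G–C–E–A–D at 25 min.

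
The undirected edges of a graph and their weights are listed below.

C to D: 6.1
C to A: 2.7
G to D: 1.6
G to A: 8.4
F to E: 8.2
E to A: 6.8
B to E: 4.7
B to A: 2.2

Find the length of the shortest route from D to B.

11

Running Dijkstra from D:
D: 0
G: 1.6  (via D)
C: 6.1  (via D)
A: 8.8  (via C)
B: 11  (via A)
Shortest route: D → C → A → B = 11.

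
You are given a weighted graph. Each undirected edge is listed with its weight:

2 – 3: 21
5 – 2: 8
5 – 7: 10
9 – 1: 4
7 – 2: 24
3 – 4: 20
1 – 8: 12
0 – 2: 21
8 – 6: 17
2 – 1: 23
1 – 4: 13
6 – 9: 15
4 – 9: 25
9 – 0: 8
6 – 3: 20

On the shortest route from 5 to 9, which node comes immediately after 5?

Candidate routes:
5–2–0–9: 8+21+8 = 37
5–2–1–9: 8+23+4 = 35
Cheapest is 5–2–1–9 at 35.
So from 5 the first move is to 2.

2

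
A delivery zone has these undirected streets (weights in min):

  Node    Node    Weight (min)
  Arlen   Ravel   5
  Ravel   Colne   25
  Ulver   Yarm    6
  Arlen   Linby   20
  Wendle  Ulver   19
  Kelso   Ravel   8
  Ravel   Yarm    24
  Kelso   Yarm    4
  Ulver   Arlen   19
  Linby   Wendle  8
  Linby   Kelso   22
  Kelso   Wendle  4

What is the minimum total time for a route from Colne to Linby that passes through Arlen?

50 min

Best Colne to Arlen: Colne–Ravel–Arlen costing 30
Best Arlen to Linby: Arlen–Linby costing 20
Total via Arlen: 30 + 20 = 50 min.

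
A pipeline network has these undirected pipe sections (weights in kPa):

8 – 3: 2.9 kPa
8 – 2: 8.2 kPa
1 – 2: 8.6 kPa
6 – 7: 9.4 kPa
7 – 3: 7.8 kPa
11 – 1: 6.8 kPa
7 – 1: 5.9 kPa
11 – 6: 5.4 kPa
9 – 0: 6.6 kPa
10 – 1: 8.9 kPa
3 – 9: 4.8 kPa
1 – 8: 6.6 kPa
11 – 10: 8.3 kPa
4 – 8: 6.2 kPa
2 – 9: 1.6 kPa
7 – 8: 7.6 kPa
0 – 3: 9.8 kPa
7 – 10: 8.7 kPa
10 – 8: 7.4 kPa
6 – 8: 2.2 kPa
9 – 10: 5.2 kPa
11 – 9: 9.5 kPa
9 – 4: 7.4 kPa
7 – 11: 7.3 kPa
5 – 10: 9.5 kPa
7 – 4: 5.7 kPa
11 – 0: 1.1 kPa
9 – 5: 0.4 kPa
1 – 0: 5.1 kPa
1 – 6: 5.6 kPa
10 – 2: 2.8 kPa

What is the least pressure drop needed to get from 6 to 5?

Shortest distances from 6:
6: 0
8: 2.2  (via 6)
3: 5.1  (via 8)
11: 5.4  (via 6)
1: 5.6  (via 6)
0: 6.5  (via 11)
4: 8.4  (via 8)
7: 9.4  (via 6)
10: 9.6  (via 8)
9: 9.9  (via 3)
5: 10.3  (via 9)
Shortest route: 6–8–3–9–5 = 10.3 kPa.

10.3 kPa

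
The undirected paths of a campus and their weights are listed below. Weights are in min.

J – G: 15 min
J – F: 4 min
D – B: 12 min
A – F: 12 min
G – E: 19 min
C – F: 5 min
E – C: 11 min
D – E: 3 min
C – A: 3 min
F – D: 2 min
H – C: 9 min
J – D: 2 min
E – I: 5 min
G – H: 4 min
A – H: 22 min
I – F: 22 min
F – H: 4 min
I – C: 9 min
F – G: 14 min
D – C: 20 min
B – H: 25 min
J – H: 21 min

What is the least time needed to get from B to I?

Candidate routes:
B → D → F → C → I: 12+2+5+9 = 28
B → D → E → I: 12+3+5 = 20
The minimum is 20 min via B → D → E → I.

20 min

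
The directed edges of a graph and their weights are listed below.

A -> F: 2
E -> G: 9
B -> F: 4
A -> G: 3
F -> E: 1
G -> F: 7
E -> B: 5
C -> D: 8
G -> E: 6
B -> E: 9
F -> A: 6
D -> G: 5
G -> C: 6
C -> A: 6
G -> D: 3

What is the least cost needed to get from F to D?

12

Running Dijkstra from F:
F: 0
E: 1  (via F)
A: 6  (via F)
B: 6  (via E)
G: 9  (via A)
D: 12  (via G)
Shortest route: F–A–G–D = 12.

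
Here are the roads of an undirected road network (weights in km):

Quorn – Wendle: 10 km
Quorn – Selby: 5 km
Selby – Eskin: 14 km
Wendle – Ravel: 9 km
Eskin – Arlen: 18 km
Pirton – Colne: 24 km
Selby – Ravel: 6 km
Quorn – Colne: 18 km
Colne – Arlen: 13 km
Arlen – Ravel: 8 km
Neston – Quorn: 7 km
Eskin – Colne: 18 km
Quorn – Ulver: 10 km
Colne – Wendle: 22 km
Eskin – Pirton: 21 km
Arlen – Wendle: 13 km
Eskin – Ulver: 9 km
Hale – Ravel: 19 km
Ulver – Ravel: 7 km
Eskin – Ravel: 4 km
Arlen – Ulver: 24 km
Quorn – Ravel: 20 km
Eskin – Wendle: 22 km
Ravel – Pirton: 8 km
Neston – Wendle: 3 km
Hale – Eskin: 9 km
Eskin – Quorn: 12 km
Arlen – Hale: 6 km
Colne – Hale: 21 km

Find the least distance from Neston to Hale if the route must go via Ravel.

Shortest Neston→Ravel: Neston → Wendle → Ravel = 12
Best Ravel to Hale: Ravel → Eskin → Hale costing 13
Total via Ravel: 12 + 13 = 25 km.

25 km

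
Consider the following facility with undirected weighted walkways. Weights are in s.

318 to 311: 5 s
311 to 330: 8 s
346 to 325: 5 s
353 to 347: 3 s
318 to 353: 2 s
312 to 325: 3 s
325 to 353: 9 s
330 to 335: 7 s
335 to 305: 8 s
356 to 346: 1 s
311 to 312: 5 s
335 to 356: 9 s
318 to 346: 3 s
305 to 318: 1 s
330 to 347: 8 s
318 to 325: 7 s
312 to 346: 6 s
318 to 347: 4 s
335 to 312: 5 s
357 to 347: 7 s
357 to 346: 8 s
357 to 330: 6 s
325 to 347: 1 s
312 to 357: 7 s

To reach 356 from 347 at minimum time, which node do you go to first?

325

Enumerating some paths:
347–353–318–346–356: 3+2+3+1 = 9
347–318–346–356: 4+3+1 = 8
347–325–346–356: 1+5+1 = 7
The minimum is 7 s via 347–325–346–356.
So from 347 the first move is to 325.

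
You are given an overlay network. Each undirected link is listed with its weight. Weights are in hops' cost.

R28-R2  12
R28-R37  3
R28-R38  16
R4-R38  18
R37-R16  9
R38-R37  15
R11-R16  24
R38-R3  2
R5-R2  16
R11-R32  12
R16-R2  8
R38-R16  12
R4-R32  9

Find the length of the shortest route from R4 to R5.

54 hops' cost

Enumerating some paths:
R4 - R38 - R28 - R2 - R5: 18+16+12+16 = 62
R4 - R38 - R16 - R2 - R5: 18+12+8+16 = 54
Cheapest is R4 - R38 - R16 - R2 - R5 at 54 hops' cost.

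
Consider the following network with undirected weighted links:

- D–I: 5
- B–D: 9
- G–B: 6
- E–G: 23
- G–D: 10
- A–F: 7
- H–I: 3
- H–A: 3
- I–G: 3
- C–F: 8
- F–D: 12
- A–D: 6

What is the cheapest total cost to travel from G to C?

24

Compare a few routes:
G - I - H - A - F - C: 3+3+3+7+8 = 24
G - D - F - C: 10+12+8 = 30
G - I - D - F - C: 3+5+12+8 = 28
G - I - D - A - F - C: 3+5+6+7+8 = 29
Cheapest is G - I - H - A - F - C at 24.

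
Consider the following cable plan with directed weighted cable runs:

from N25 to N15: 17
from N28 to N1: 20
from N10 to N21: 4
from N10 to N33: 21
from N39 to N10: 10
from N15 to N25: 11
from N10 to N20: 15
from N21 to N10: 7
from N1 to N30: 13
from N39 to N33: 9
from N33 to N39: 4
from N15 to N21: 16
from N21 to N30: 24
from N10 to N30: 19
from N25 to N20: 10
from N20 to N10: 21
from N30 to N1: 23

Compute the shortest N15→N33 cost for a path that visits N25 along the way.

63

Shortest N15→N25: N15–N25 = 11
Best N25 to N33: N25–N20–N10–N33 costing 52
Total via N25: 11 + 52 = 63.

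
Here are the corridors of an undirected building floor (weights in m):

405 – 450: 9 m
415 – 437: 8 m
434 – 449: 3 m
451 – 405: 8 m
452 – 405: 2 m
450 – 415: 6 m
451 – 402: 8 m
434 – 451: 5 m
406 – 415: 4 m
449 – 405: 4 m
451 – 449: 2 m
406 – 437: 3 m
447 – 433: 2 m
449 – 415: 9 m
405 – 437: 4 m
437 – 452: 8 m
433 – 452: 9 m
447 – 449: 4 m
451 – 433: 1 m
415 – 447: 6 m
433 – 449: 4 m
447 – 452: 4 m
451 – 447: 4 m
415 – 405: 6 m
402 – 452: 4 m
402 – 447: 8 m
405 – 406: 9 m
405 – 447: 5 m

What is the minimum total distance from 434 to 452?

Settle nodes by increasing distance from 434:
434: 0
449: 3  (via 434)
451: 5  (via 434)
433: 6  (via 451)
405: 7  (via 449)
447: 7  (via 449)
452: 9  (via 405)
Shortest route: 434–449–405–452 = 9 m.

9 m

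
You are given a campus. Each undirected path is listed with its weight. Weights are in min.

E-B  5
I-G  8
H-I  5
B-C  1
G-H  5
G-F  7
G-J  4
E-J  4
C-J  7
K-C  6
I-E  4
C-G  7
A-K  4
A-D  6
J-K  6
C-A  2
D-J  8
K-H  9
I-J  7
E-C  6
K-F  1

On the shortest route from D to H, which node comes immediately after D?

Candidate routes:
D–J–I–H: 8+7+5 = 20
D–A–K–H: 6+4+9 = 19
D–A–C–G–H: 6+2+7+5 = 20
D–J–G–H: 8+4+5 = 17
Cheapest is D–J–G–H at 17 min.
So from D the first move is to J.

J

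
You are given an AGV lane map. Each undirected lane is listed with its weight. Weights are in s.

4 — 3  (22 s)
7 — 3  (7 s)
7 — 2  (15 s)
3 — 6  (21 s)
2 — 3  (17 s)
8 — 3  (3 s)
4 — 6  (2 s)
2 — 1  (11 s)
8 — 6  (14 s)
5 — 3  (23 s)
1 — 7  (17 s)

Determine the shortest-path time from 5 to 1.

Running Dijkstra from 5:
5: 0
3: 23  (via 5)
8: 26  (via 3)
7: 30  (via 3)
2: 40  (via 3)
6: 40  (via 8)
4: 42  (via 6)
1: 47  (via 7)
Shortest route: 5 → 3 → 7 → 1 = 47 s.

47 s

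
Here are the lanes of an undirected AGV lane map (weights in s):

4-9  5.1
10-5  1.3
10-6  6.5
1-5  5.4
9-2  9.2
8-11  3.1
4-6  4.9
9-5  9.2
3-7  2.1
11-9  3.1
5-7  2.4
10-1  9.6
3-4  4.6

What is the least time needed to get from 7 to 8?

Running Dijkstra from 7:
7: 0
3: 2.1  (via 7)
5: 2.4  (via 7)
10: 3.7  (via 5)
4: 6.7  (via 3)
1: 7.8  (via 5)
6: 10.2  (via 10)
9: 11.6  (via 5)
11: 14.7  (via 9)
8: 17.8  (via 11)
Shortest route: 7 → 5 → 9 → 11 → 8 = 17.8 s.

17.8 s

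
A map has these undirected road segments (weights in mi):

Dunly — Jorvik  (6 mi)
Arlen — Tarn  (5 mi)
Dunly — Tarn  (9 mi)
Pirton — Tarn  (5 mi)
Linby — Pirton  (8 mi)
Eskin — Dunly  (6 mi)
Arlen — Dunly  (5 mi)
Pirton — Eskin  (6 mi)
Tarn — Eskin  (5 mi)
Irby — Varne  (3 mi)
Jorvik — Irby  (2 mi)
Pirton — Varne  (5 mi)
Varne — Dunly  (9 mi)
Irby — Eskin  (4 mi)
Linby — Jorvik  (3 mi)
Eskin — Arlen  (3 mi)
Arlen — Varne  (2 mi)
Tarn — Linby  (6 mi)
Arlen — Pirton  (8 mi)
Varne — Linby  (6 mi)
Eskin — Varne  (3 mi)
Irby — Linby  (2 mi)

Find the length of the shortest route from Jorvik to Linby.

3 mi

Candidate routes:
Jorvik → Irby → Linby: 2+2 = 4
Jorvik → Linby: 3 = 3
Cheapest is Jorvik → Linby at 3 mi.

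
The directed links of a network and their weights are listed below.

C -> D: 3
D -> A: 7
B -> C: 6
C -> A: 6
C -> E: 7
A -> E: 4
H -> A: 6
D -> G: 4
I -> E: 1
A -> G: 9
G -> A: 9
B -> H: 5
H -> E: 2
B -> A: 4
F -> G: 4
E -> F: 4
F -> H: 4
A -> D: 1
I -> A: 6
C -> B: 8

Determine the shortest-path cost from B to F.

11

Settle nodes by increasing distance from B:
B: 0
A: 4  (via B)
D: 5  (via A)
H: 5  (via B)
C: 6  (via B)
E: 7  (via H)
G: 9  (via D)
F: 11  (via E)
Shortest route: B → H → E → F = 11.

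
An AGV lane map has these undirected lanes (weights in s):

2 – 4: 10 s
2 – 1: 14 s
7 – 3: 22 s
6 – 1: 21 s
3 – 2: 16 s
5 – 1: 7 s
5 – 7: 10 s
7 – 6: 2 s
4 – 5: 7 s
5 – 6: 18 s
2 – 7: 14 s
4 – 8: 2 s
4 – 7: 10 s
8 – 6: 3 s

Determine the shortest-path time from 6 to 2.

Candidate routes:
6 - 7 - 2: 2+14 = 16
6 - 7 - 4 - 2: 2+10+10 = 22
6 - 8 - 4 - 2: 3+2+10 = 15
The minimum is 15 s via 6 - 8 - 4 - 2.

15 s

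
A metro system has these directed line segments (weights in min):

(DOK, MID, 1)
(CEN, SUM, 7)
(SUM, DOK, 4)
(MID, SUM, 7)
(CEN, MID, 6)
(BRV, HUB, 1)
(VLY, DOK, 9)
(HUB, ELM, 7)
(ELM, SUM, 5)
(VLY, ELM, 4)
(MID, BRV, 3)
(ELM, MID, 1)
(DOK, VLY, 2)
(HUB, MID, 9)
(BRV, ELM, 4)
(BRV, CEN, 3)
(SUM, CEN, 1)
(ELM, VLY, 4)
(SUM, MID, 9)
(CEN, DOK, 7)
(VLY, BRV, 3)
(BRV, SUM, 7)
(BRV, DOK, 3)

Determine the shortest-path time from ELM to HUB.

Compare a few routes:
ELM–VLY–BRV–HUB: 4+3+1 = 8
ELM–MID–BRV–HUB: 1+3+1 = 5
Cheapest is ELM–MID–BRV–HUB at 5 min.

5 min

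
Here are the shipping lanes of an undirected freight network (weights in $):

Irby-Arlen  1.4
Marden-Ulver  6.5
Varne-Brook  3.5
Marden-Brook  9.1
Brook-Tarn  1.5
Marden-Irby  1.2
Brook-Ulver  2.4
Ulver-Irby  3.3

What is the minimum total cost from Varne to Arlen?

$10.6

Enumerating some paths:
Varne–Brook–Ulver–Irby–Arlen: 3.5+2.4+3.3+1.4 = 10.6
Varne–Brook–Ulver–Marden–Irby–Arlen: 3.5+2.4+6.5+1.2+1.4 = 15
Varne–Brook–Marden–Irby–Arlen: 3.5+9.1+1.2+1.4 = 15.2
The minimum is $10.6 via Varne–Brook–Ulver–Irby–Arlen.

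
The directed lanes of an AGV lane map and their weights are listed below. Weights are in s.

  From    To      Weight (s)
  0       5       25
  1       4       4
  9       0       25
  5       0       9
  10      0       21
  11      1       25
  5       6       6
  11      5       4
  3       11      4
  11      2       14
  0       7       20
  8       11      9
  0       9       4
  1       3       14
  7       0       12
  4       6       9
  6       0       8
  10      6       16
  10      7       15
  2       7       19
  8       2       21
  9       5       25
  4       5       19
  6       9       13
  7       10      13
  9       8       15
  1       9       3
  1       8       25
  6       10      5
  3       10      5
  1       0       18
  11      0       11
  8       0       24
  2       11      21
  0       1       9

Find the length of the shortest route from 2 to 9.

Enumerating some paths:
2–7–0–9: 19+12+4 = 35
2–7–0–1–9: 19+12+9+3 = 43
2–11–0–9: 21+11+4 = 36
2–11–5–0–9: 21+4+9+4 = 38
The minimum is 35 s via 2–7–0–9.

35 s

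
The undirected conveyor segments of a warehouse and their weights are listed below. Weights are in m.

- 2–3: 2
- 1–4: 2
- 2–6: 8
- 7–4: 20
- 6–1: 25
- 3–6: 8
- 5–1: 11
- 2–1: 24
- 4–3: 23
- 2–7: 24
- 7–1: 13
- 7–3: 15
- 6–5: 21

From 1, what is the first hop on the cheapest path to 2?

Compare a few routes:
1–2: 24 = 24
1–4–3–2: 2+23+2 = 27
The minimum is 24 m via 1–2.
So from 1 the first move is to 2.

2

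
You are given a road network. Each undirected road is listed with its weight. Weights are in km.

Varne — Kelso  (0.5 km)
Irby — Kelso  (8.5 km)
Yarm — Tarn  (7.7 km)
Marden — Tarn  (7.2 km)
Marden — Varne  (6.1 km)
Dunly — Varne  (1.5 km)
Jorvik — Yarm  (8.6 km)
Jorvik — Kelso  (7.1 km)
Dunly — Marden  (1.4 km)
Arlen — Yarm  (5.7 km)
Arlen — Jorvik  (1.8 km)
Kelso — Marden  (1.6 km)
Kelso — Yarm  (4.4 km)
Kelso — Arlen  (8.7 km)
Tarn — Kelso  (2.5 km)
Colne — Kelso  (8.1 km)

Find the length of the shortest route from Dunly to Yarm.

Shortest distances from Dunly:
Dunly: 0
Marden: 1.4  (via Dunly)
Varne: 1.5  (via Dunly)
Kelso: 2  (via Varne)
Tarn: 4.5  (via Kelso)
Yarm: 6.4  (via Kelso)
Shortest route: Dunly–Varne–Kelso–Yarm = 6.4 km.

6.4 km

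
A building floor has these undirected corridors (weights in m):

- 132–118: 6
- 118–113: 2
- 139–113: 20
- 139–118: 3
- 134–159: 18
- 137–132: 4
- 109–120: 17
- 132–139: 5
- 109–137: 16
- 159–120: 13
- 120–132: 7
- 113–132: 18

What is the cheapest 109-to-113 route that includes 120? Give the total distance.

Best 109 to 120: 109 → 120 costing 17
Shortest 120→113: 120 → 132 → 118 → 113 = 15
Total via 120: 17 + 15 = 32 m.

32 m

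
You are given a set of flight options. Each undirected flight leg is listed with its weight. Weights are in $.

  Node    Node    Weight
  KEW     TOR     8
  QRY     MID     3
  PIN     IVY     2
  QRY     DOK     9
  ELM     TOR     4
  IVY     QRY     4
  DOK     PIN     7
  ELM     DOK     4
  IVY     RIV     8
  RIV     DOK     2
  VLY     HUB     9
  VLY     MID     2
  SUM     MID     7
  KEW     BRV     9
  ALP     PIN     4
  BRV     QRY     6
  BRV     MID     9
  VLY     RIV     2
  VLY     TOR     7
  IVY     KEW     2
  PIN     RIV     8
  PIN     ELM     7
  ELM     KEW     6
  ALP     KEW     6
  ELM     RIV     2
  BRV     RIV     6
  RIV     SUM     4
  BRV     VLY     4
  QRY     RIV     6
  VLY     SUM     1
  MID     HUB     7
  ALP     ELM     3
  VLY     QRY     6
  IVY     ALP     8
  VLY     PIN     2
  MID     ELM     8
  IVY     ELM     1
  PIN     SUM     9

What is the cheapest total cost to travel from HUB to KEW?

$15

Enumerating some paths:
HUB → VLY → PIN → IVY → KEW: 9+2+2+2 = 15
HUB → VLY → RIV → ELM → IVY → KEW: 9+2+2+1+2 = 16
Cheapest is HUB → VLY → PIN → IVY → KEW at $15.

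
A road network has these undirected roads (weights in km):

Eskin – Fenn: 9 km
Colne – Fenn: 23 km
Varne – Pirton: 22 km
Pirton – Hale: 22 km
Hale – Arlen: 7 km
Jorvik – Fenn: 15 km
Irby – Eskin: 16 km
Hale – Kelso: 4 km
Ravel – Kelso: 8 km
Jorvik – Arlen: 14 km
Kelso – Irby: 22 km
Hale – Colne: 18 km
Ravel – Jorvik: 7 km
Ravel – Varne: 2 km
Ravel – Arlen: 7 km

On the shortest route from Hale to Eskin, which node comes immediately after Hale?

Kelso

Enumerating some paths:
Hale–Arlen–Jorvik–Fenn–Eskin: 7+14+15+9 = 45
Hale–Arlen–Ravel–Jorvik–Fenn–Eskin: 7+7+7+15+9 = 45
Hale–Kelso–Ravel–Jorvik–Fenn–Eskin: 4+8+7+15+9 = 43
Hale–Kelso–Irby–Eskin: 4+22+16 = 42
Cheapest is Hale–Kelso–Irby–Eskin at 42 km.
So from Hale the first move is to Kelso.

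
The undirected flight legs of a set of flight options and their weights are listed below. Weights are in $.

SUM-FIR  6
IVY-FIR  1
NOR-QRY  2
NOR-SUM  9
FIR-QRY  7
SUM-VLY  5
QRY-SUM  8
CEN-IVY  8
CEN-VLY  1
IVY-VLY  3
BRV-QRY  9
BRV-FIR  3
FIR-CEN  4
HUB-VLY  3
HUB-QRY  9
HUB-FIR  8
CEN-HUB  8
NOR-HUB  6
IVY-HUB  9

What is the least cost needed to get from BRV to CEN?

$7

Compare a few routes:
BRV–FIR–IVY–VLY–CEN: 3+1+3+1 = 8
BRV–FIR–CEN: 3+4 = 7
The minimum is $7 via BRV–FIR–CEN.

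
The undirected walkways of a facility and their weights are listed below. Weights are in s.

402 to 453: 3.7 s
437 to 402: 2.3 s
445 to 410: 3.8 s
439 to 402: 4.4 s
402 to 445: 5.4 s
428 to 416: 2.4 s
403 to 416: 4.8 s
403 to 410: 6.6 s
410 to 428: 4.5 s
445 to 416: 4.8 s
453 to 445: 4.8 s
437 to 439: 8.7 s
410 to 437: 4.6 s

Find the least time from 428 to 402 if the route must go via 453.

Shortest 428→453: 428 → 416 → 445 → 453 = 12
Best 453 to 402: 453 → 402 costing 3.7
Total via 453: 12 + 3.7 = 15.7 s.

15.7 s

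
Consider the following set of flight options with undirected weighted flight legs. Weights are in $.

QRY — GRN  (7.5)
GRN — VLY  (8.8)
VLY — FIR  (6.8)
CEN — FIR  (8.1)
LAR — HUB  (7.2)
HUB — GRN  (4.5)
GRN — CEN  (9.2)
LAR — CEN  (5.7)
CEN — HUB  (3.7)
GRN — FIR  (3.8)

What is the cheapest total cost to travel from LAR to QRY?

Compare a few routes:
LAR - CEN - GRN - QRY: 5.7+9.2+7.5 = 22.4
LAR - HUB - GRN - QRY: 7.2+4.5+7.5 = 19.2
LAR - CEN - HUB - GRN - QRY: 5.7+3.7+4.5+7.5 = 21.4
The minimum is $19.2 via LAR - HUB - GRN - QRY.

$19.2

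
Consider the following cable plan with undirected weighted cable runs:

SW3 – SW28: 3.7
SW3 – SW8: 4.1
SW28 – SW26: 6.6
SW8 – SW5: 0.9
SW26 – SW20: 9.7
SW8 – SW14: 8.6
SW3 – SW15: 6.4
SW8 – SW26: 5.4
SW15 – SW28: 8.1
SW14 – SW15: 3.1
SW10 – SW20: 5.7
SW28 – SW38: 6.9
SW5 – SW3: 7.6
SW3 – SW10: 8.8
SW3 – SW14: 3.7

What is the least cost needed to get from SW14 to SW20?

Candidate routes:
SW14–SW8–SW26–SW20: 8.6+5.4+9.7 = 23.7
SW14–SW3–SW8–SW26–SW20: 3.7+4.1+5.4+9.7 = 22.9
SW14–SW3–SW10–SW20: 3.7+8.8+5.7 = 18.2
The minimum is 18.2 via SW14–SW3–SW10–SW20.

18.2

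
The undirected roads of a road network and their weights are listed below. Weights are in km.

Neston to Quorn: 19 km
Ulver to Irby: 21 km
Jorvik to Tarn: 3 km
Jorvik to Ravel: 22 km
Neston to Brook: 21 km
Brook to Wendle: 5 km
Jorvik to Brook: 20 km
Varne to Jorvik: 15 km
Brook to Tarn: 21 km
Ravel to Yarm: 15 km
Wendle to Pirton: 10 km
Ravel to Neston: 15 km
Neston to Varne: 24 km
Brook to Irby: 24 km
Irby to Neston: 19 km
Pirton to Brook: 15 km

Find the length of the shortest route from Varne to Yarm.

52 km

Candidate routes:
Varne → Neston → Ravel → Yarm: 24+15+15 = 54
Varne → Jorvik → Ravel → Yarm: 15+22+15 = 52
Varne → Jorvik → Brook → Neston → Ravel → Yarm: 15+20+21+15+15 = 86
The minimum is 52 km via Varne → Jorvik → Ravel → Yarm.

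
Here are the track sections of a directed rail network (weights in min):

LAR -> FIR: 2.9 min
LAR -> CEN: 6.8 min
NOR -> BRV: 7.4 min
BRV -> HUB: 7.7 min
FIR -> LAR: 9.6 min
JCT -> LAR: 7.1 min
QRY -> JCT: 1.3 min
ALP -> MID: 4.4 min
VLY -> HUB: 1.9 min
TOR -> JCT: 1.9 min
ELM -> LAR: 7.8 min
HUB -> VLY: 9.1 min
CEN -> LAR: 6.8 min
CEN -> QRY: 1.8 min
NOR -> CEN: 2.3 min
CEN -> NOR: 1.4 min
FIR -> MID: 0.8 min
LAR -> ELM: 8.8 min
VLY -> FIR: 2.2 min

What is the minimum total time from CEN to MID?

10.5 min

Running Dijkstra from CEN:
CEN: 0
NOR: 1.4  (via CEN)
QRY: 1.8  (via CEN)
JCT: 3.1  (via QRY)
LAR: 6.8  (via CEN)
BRV: 8.8  (via NOR)
FIR: 9.7  (via LAR)
MID: 10.5  (via FIR)
Shortest route: CEN–LAR–FIR–MID = 10.5 min.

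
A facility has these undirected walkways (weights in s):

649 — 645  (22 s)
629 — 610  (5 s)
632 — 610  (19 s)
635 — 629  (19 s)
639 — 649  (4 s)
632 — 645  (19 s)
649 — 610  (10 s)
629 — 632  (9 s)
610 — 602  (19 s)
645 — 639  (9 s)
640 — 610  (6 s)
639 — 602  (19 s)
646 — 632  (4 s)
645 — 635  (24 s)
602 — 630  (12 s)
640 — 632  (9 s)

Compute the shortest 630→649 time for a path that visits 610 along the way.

41 s

Best 630 to 610: 630 → 602 → 610 costing 31
Best 610 to 649: 610 → 649 costing 10
Total via 610: 31 + 10 = 41 s.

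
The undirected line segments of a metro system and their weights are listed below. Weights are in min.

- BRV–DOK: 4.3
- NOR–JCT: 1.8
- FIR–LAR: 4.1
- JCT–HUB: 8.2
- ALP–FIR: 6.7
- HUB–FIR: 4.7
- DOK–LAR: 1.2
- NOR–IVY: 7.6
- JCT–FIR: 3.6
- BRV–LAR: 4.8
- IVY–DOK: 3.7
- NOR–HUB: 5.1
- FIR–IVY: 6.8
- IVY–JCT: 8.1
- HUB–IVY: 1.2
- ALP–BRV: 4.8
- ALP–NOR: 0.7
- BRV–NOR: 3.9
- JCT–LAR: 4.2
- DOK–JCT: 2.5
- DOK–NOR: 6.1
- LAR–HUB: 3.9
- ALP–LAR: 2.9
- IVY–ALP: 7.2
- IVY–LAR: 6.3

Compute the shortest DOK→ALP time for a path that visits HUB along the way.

10.7 min

Best DOK to HUB: DOK → IVY → HUB costing 4.9
Best HUB to ALP: HUB → NOR → ALP costing 5.8
Total via HUB: 4.9 + 5.8 = 10.7 min.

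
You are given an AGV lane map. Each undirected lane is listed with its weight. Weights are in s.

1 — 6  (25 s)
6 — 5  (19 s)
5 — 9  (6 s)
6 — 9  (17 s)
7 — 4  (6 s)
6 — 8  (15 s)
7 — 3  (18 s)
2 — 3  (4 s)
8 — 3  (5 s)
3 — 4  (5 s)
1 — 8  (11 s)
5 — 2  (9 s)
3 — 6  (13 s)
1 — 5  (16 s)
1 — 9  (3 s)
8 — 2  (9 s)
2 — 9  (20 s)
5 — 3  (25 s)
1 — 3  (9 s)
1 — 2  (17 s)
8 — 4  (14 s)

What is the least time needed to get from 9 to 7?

Shortest distances from 9:
9: 0
1: 3  (via 9)
5: 6  (via 9)
3: 12  (via 1)
8: 14  (via 1)
2: 15  (via 5)
4: 17  (via 3)
6: 17  (via 9)
7: 23  (via 4)
Shortest route: 9–1–3–4–7 = 23 s.

23 s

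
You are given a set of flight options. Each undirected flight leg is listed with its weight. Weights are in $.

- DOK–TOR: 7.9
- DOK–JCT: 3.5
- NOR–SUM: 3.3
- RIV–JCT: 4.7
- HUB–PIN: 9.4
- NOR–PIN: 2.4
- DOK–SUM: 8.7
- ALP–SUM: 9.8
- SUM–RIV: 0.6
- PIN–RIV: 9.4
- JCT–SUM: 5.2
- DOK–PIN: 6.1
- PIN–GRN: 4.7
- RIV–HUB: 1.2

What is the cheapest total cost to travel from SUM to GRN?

$10.4

Shortest distances from SUM:
SUM: 0
RIV: 0.6  (via SUM)
HUB: 1.8  (via RIV)
NOR: 3.3  (via SUM)
JCT: 5.2  (via SUM)
PIN: 5.7  (via NOR)
DOK: 8.7  (via SUM)
ALP: 9.8  (via SUM)
GRN: 10.4  (via PIN)
Shortest route: SUM–NOR–PIN–GRN = $10.4.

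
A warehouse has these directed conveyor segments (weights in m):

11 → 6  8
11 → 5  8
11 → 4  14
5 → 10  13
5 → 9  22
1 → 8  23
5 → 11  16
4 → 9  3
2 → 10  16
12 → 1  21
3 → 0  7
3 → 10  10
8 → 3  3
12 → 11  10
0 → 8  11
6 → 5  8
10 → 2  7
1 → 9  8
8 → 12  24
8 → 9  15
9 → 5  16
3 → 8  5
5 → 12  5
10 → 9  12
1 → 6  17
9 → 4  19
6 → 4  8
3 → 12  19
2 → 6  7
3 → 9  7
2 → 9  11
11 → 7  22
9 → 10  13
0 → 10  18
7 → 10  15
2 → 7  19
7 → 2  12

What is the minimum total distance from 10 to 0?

Settle nodes by increasing distance from 10:
10: 0
2: 7  (via 10)
9: 12  (via 10)
6: 14  (via 2)
4: 22  (via 6)
5: 22  (via 6)
7: 26  (via 2)
12: 27  (via 5)
11: 37  (via 12)
1: 48  (via 12)
8: 71  (via 1)
3: 74  (via 8)
0: 81  (via 3)
Shortest route: 10–2–6–5–12–1–8–3–0 = 81 m.

81 m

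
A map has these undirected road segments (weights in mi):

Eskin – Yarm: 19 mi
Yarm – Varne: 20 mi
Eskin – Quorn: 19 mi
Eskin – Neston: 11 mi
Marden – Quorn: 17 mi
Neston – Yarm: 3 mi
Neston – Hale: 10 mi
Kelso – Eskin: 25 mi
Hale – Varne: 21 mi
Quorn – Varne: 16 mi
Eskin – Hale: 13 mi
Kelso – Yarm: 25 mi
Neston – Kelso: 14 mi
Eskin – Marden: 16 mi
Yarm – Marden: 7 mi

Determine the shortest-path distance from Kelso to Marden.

24 mi

Compare a few routes:
Kelso–Eskin–Marden: 25+16 = 41
Kelso–Yarm–Marden: 25+7 = 32
Kelso–Neston–Yarm–Marden: 14+3+7 = 24
Kelso–Neston–Eskin–Marden: 14+11+16 = 41
The minimum is 24 mi via Kelso–Neston–Yarm–Marden.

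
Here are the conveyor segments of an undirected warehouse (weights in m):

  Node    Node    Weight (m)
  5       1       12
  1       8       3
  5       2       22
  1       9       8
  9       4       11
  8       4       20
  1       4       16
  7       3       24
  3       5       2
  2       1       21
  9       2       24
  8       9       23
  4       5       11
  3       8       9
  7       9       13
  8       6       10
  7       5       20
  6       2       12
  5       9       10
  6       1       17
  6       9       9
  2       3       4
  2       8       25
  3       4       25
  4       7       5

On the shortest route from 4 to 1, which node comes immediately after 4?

1

Compare a few routes:
4 → 1: 16 = 16
4 → 8 → 1: 20+3 = 23
4 → 9 → 1: 11+8 = 19
Cheapest is 4 → 1 at 16 m.
So from 4 the first move is to 1.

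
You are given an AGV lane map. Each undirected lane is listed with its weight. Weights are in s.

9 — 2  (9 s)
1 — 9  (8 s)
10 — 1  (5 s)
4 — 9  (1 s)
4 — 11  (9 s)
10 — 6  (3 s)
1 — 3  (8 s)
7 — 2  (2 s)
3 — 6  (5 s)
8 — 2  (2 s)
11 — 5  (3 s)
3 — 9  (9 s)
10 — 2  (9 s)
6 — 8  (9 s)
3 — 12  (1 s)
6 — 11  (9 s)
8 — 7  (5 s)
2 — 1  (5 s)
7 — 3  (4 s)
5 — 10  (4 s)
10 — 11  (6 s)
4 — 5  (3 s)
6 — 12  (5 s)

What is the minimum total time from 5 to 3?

Settle nodes by increasing distance from 5:
5: 0
4: 3  (via 5)
11: 3  (via 5)
9: 4  (via 4)
10: 4  (via 5)
6: 7  (via 10)
1: 9  (via 10)
3: 12  (via 6)
Shortest route: 5–10–6–3 = 12 s.

12 s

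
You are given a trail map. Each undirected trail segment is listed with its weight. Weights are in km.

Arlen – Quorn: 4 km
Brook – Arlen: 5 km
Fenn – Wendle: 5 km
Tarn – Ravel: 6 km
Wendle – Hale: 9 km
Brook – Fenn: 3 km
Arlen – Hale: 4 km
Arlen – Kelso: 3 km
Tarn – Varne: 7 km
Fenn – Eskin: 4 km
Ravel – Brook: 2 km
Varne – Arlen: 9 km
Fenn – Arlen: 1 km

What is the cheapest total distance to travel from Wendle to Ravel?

Compare a few routes:
Wendle–Fenn–Brook–Ravel: 5+3+2 = 10
Wendle–Fenn–Arlen–Brook–Ravel: 5+1+5+2 = 13
Cheapest is Wendle–Fenn–Brook–Ravel at 10 km.

10 km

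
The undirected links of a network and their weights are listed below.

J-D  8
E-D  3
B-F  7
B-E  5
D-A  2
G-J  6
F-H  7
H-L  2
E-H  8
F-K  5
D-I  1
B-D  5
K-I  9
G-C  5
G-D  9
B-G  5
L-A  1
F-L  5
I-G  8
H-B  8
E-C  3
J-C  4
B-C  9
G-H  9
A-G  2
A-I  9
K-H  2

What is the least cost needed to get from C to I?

Candidate routes:
C–J–D–I: 4+8+1 = 13
C–G–A–D–I: 5+2+2+1 = 10
C–E–D–I: 3+3+1 = 7
The minimum is 7 via C–E–D–I.

7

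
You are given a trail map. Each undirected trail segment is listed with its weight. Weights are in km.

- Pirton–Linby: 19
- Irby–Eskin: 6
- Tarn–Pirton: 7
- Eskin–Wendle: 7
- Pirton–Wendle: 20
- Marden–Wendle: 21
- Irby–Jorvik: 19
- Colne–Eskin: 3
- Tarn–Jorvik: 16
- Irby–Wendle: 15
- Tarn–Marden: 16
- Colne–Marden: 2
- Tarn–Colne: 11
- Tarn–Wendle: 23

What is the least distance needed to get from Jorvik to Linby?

42 km

Running Dijkstra from Jorvik:
Jorvik: 0
Tarn: 16  (via Jorvik)
Irby: 19  (via Jorvik)
Pirton: 23  (via Tarn)
Eskin: 25  (via Irby)
Colne: 27  (via Tarn)
Marden: 29  (via Colne)
Wendle: 32  (via Eskin)
Linby: 42  (via Pirton)
Shortest route: Jorvik–Tarn–Pirton–Linby = 42 km.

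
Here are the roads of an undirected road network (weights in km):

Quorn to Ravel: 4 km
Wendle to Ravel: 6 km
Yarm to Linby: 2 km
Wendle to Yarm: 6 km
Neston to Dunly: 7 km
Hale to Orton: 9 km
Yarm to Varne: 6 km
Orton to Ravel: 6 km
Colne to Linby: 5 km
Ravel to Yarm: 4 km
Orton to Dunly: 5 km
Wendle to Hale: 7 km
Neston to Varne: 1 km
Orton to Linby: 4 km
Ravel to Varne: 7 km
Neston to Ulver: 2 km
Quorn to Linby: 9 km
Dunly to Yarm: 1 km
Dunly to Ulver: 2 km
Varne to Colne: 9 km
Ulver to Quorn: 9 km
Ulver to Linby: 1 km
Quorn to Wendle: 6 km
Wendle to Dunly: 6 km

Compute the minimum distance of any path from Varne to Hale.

Shortest distances from Varne:
Varne: 0
Neston: 1  (via Varne)
Ulver: 3  (via Neston)
Linby: 4  (via Ulver)
Dunly: 5  (via Ulver)
Yarm: 6  (via Varne)
Ravel: 7  (via Varne)
Orton: 8  (via Linby)
Colne: 9  (via Varne)
Quorn: 11  (via Ravel)
Wendle: 11  (via Dunly)
Hale: 17  (via Orton)
Shortest route: Varne–Neston–Ulver–Linby–Orton–Hale = 17 km.

17 km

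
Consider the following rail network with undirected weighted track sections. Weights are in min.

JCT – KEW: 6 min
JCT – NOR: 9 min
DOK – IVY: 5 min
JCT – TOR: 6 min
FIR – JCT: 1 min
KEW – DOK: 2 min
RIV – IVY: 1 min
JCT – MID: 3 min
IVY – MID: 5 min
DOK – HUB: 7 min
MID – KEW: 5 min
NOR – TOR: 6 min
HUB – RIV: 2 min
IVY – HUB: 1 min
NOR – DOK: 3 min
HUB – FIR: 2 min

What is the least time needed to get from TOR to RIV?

Shortest distances from TOR:
TOR: 0
NOR: 6  (via TOR)
JCT: 6  (via TOR)
FIR: 7  (via JCT)
MID: 9  (via JCT)
HUB: 9  (via FIR)
DOK: 9  (via NOR)
IVY: 10  (via HUB)
KEW: 11  (via DOK)
RIV: 11  (via HUB)
Shortest route: TOR–JCT–FIR–HUB–RIV = 11 min.

11 min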